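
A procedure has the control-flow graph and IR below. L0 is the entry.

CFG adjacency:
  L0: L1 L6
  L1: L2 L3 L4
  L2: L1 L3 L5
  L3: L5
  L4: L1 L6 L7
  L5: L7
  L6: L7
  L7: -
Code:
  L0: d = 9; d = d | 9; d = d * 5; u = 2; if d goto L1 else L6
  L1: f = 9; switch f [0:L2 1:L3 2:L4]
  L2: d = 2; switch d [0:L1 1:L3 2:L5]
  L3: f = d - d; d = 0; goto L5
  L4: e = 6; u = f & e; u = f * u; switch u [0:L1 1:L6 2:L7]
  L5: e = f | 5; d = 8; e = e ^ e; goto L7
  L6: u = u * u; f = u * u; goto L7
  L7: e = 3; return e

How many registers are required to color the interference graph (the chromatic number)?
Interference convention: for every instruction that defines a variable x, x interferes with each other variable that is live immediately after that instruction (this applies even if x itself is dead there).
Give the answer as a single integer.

def/use:
  L0 def {d,u} use ∅
  L1 def {f} use ∅
  L2 def {d} use ∅
  L3 def {d,f} use {d}
  L4 def {e,u} use {f}
  L5 def {d,e} use {f}
  L6 def {f,u} use {u}
  L7 def {e} use ∅

Live sets:
  live L0: ∅→{d,u}
  live L1: {d}→{d,f}
  live L2: {f}→{d,f}
  live L3: {d}→{f}
  live L4: {d,f}→{d,u}
  live L5: {f}→∅
  live L6: {u}→∅
  live L7: ∅→∅

Interference:
  d↔{e,f,u}
  e↔{d,f}
  f↔{d,e,u}
  u↔{d,f}

Registers:
  clique {d,e,f} ⇒ need ≥ 3
  assign d→c0 e→c2 f→c1 u→c2 — no edge inside a register ⇒ χ ≤ 3
  χ = 3

Answer: 3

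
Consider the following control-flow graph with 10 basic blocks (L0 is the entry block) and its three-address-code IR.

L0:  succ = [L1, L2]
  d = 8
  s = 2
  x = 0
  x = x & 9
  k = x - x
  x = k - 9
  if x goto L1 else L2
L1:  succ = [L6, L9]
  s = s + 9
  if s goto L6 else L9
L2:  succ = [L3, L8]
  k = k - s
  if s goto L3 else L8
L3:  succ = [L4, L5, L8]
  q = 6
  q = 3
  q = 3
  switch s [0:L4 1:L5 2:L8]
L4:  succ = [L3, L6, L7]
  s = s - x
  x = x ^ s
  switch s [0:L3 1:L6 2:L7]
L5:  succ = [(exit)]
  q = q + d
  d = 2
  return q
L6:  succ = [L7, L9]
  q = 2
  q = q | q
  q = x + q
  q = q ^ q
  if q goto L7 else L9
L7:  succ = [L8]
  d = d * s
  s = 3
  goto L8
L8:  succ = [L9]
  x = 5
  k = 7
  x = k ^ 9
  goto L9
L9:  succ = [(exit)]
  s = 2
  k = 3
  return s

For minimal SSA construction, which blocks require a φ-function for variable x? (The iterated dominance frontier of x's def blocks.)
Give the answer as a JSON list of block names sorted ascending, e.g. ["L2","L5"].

Answer: ["L3", "L6", "L7", "L8", "L9"]

Derivation:
idom tree: L1←L0 L2←L0 L3←L2 L4←L3 L5←L3 L6←L0 L7←L0 L8←L0 L9←L0
Dom at joins:
  L3: preds {L2,L4}: {L0,L2} ∩ {L0,L2,L3,L4} = {L0,L2}; idom=L2
  L6: preds {L1,L4}: {L0,L1} ∩ {L0,L2,L3,L4} = {L0}; idom=L0
  L7: preds {L4,L6}: {L0,L2,L3,L4} ∩ {L0,L6} = {L0}; idom=L0
  L8: preds {L2,L3,L7}: {L0,L2} ∩ {L0,L2,L3} ∩ {L0,L7} = {L0}; idom=L0
  L9: preds {L1,L6,L8}: {L0,L1} ∩ {L0,L6} ∩ {L0,L8} = {L0}; idom=L0

DF walk-up:
  join L3 pred L2: · stop@L2
  join L3 pred L4: L4→L3 stop@L2
  join L6 pred L1: L1 stop@L0
  join L6 pred L4: L4→L3→L2 stop@L0
  join L7 pred L4: L4→L3→L2 stop@L0
  join L7 pred L6: L6 stop@L0
  join L8 pred L2: L2 stop@L0
  join L8 pred L3: L3→L2 stop@L0
  join L8 pred L7: L7 stop@L0
  join L9 pred L1: L1 stop@L0
  join L9 pred L6: L6 stop@L0
  join L9 pred L8: L8 stop@L0
  L0 → ∅
  L1 → {L6,L9}
  L2 → {L6,L7,L8}
  L3 → {L3,L6,L7,L8}
  L4 → {L3,L6,L7}
  L5 → ∅
  L6 → {L7,L9}
  L7 → {L8}
  L8 → {L9}
  L9 → ∅

φ for x: defs {L0,L4,L8}
  DF⁺ = {L3,L6,L7,L8,L9}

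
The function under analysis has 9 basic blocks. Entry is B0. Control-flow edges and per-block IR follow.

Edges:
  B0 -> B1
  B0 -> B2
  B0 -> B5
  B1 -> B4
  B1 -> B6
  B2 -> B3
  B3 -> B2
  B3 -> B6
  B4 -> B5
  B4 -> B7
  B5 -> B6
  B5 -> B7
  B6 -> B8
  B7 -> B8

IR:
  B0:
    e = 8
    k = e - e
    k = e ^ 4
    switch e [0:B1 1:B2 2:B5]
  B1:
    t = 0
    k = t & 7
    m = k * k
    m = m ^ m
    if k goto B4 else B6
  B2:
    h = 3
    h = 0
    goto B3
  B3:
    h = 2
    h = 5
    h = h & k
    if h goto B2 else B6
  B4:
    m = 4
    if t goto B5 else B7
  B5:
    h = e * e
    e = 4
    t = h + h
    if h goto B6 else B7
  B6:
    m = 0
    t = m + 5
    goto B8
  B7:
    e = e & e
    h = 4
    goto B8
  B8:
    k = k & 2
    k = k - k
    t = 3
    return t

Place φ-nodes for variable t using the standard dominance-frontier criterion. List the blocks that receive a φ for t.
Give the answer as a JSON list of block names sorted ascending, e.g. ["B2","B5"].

idom tree: B1←B0 B2←B0 B3←B2 B4←B1 B5←B0 B6←B0 B7←B0 B8←B0
Dom∩ at merges:
  B2: preds {B0,B3}: {B0} ∩ {B0,B2,B3} = {B0}; idom=B0
  B5: preds {B0,B4}: {B0} ∩ {B0,B1,B4} = {B0}; idom=B0
  B6: preds {B1,B3,B5}: {B0,B1} ∩ {B0,B2,B3} ∩ {B0,B5} = {B0}; idom=B0
  B7: preds {B4,B5}: {B0,B1,B4} ∩ {B0,B5} = {B0}; idom=B0
  B8: preds {B6,B7}: {B0,B6} ∩ {B0,B7} = {B0}; idom=B0

DF walk-up:
  join B2 pred B0: · stop@B0
  join B2 pred B3: B3→B2 stop@B0
  join B5 pred B0: · stop@B0
  join B5 pred B4: B4→B1 stop@B0
  join B6 pred B1: B1 stop@B0
  join B6 pred B3: B3→B2 stop@B0
  join B6 pred B5: B5 stop@B0
  join B7 pred B4: B4→B1 stop@B0
  join B7 pred B5: B5 stop@B0
  join B8 pred B6: B6 stop@B0
  join B8 pred B7: B7 stop@B0
  B0 → ∅
  B1 → {B5,B6,B7}
  B2 → {B2,B6}
  B3 → {B2,B6}
  B4 → {B5,B7}
  B5 → {B6,B7}
  B6 → {B8}
  B7 → {B8}
  B8 → ∅

φ for t: defs {B1,B5,B6,B8}
  DF⁺ = {B5,B6,B7,B8}

Answer: ["B5", "B6", "B7", "B8"]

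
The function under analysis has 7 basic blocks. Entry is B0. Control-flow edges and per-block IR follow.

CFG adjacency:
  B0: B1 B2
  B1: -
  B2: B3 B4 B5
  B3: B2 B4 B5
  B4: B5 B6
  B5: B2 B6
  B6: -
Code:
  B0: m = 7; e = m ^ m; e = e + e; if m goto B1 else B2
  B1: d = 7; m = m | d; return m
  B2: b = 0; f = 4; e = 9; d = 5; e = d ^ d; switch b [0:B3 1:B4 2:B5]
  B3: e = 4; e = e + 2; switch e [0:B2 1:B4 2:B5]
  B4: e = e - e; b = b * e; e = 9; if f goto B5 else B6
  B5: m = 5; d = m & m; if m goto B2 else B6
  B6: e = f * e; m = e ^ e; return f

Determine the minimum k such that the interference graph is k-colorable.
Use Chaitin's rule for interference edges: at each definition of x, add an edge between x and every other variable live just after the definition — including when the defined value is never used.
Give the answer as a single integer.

Answer: 4

Derivation:
def/use:
  B0: def={e,m} ue=∅
  B1: def={d,m} ue={m}
  B2: def={b,d,e,f} ue=∅
  B3: def={e} ue=∅
  B4: def={b,e} ue={b,e,f}
  B5: def={d,m} ue=∅
  B6: def={e,m} ue={e,f}

Backward fixpoint:
  B0 li=∅ lo={m}
  B1 li={m} lo=∅
  B2 li=∅ lo={b,e,f}
  B3 li={b,f} lo={b,e,f}
  B4 li={b,e,f} lo={e,f}
  B5 li={e,f} lo={e,f}
  B6 li={e,f} lo=∅

Interference:
  b: {d,e,f}
  d: {b,e,f,m}
  e: {b,d,f,m}
  f: {b,d,e,m}
  m: {d,e,f}

Chromatic number:
  lower bound: {b,d,e,f} mutually conflict ⇒ χ ≥ 4
  4-colouring: R0={d}  R1={e}  R2={f}  R3={b,m}
  χ = 4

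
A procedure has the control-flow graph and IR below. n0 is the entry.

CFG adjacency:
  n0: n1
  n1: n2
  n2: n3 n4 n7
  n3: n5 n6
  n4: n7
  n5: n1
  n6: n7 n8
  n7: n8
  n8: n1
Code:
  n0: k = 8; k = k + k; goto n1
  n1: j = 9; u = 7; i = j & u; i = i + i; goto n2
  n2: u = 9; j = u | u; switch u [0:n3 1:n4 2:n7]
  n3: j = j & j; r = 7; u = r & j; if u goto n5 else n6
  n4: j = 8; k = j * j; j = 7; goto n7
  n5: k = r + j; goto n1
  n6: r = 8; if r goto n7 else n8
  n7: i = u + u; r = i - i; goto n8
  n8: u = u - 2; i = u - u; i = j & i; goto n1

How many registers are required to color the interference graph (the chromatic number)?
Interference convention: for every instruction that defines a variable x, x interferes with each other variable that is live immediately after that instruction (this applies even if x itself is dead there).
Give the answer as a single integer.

Block summaries:
  n0: def={k} ue=∅
  n1: def={i,j,u} ue=∅
  n2: def={j,u} ue=∅
  n3: def={j,r,u} ue={j}
  n4: def={j,k} ue=∅
  n5: def={k} ue={j,r}
  n6: def={r} ue=∅
  n7: def={i,r} ue={u}
  n8: def={i,u} ue={j,u}

Live sets:
  live n0: ∅→∅
  live n1: ∅→∅
  live n2: ∅→{j,u}
  live n3: {j}→{j,r,u}
  live n4: {u}→{j,u}
  live n5: {j,r}→∅
  live n6: {j,u}→{j,u}
  live n7: {j,u}→{j,u}
  live n8: {j,u}→∅

Interfere edges:
  i: {j,u}
  j: {i,r,u}
  k: {u}
  r: {j,u}
  u: {i,j,k,r}

Chromatic number:
  {i,j,u} pairwise interfere (3-clique) ⇒ χ ≥ 3
  assign i→R2 j→R1 k→R1 r→R2 u→R0 — no edge inside a register ⇒ χ ≤ 3
  χ = 3

Answer: 3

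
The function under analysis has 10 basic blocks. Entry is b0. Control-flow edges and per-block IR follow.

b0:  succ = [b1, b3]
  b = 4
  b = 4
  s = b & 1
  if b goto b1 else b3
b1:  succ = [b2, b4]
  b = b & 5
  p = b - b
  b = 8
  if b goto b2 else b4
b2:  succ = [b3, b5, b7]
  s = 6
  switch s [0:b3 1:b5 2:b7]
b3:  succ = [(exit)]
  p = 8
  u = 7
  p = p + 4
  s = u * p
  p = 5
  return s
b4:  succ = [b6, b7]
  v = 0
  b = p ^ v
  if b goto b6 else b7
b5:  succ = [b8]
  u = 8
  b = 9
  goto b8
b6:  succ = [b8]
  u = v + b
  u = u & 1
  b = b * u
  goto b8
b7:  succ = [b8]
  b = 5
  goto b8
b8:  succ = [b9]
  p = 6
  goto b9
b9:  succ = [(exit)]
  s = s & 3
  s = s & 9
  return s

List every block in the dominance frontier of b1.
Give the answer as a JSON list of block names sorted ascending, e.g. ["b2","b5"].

idom tree: b1←b0 b2←b1 b3←b0 b4←b1 b5←b2 b6←b4 b7←b1 b8←b1 b9←b8
Join-block Dom:
  b3: preds {b0,b2}: {b0} ∩ {b0,b1,b2} = {b0}; idom=b0
  b7: preds {b2,b4}: {b0,b1,b2} ∩ {b0,b1,b4} = {b0,b1}; idom=b1
  b8: preds {b5,b6,b7}: {b0,b1,b2,b5} ∩ {b0,b1,b4,b6} ∩ {b0,b1,b7} = {b0,b1}; idom=b1

DF derivation:
  b3←b0: walk · to b0
  b3←b2: walk b2→b1 to b0
  b7←b2: walk b2 to b1
  b7←b4: walk b4 to b1
  b8←b5: walk b5→b2 to b1
  b8←b6: walk b6→b4 to b1
  b8←b7: walk b7 to b1
  b0: DF=∅
  b1: DF={b3}
  b2: DF={b3,b7,b8}
  b3: DF=∅
  b4: DF={b7,b8}
  b5: DF={b8}
  b6: DF={b8}
  b7: DF={b8}
  b8: DF=∅
  b9: DF=∅

DF(b1) = ["b3"]

Answer: ["b3"]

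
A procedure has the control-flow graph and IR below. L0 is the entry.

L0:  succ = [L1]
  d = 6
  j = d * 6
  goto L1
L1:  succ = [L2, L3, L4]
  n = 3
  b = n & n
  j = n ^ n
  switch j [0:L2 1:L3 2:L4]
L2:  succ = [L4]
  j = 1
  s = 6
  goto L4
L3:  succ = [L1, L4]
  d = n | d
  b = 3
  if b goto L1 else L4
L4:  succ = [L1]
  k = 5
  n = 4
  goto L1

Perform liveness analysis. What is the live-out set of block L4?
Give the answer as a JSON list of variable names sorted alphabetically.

Block summaries:
  L0 def {d,j} use ∅
  L1 def {b,j,n} use ∅
  L2 def {j,s} use ∅
  L3 def {b,d} use {d,n}
  L4 def {k,n} use ∅

Live sets:
  L0 li=∅ lo={d}
  L1 li={d} lo={d,n}
  L2 li={d} lo={d}
  L3 li={d,n} lo={d}
  L4 li={d} lo={d}

live-out(L4) = ["d"]

Answer: ["d"]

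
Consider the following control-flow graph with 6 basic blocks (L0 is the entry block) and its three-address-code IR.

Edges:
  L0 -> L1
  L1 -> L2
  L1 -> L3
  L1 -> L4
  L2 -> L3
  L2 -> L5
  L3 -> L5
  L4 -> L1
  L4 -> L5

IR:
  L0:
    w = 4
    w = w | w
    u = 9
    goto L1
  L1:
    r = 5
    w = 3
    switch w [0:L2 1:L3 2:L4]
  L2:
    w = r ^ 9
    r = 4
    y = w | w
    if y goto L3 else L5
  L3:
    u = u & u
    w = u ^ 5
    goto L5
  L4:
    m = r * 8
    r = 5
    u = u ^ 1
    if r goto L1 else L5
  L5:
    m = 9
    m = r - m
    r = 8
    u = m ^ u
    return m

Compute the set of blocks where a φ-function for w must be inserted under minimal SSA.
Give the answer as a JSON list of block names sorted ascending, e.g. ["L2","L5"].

Answer: ["L1", "L3", "L5"]

Working:
idom tree: L1←L0 L2←L1 L3←L1 L4←L1 L5←L1
Join-block Dom:
  L1: preds {L0,L4}: {L0} ∩ {L0,L1,L4} = {L0}; idom=L0
  L3: preds {L1,L2}: {L0,L1} ∩ {L0,L1,L2} = {L0,L1}; idom=L1
  L5: preds {L2,L3,L4}: {L0,L1,L2} ∩ {L0,L1,L3} ∩ {L0,L1,L4} = {L0,L1}; idom=L1

Frontier:
  join L1 pred L0: · stop@L0
  join L1 pred L4: L4→L1 stop@L0
  join L3 pred L1: · stop@L1
  join L3 pred L2: L2 stop@L1
  join L5 pred L2: L2 stop@L1
  join L5 pred L3: L3 stop@L1
  join L5 pred L4: L4 stop@L1
  DF(L0)=∅
  DF(L1)={L1}
  DF(L2)={L3,L5}
  DF(L3)={L5}
  DF(L4)={L1,L5}
  DF(L5)=∅

φ for w: defs {L0,L1,L2,L3}
  DF⁺ = {L1,L3,L5}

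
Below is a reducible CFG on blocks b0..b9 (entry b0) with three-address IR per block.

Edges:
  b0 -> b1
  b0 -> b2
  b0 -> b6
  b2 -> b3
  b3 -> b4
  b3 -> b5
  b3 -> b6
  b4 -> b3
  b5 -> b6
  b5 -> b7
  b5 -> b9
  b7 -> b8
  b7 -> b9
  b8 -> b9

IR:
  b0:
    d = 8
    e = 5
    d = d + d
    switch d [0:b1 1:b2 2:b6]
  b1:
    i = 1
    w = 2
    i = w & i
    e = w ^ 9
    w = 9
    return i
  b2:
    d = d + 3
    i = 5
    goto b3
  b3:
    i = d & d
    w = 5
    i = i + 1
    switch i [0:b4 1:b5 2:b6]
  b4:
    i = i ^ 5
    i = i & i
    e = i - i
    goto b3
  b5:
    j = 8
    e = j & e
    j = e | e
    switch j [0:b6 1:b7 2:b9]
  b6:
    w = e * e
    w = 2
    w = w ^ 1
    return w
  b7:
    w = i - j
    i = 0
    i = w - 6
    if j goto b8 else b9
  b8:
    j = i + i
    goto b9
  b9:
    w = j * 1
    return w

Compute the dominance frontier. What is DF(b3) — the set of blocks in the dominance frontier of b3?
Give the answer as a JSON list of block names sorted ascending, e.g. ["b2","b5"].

Answer: ["b3", "b6"]

Working:
idom tree: b1←b0 b2←b0 b3←b2 b4←b3 b5←b3 b6←b0 b7←b5 b8←b7 b9←b5
Dom∩ at merges:
  b3: preds {b2,b4}: {b0,b2} ∩ {b0,b2,b3,b4} = {b0,b2}; idom=b2
  b6: preds {b0,b3,b5}: {b0} ∩ {b0,b2,b3} ∩ {b0,b2,b3,b5} = {b0}; idom=b0
  b9: preds {b5,b7,b8}: {b0,b2,b3,b5} ∩ {b0,b2,b3,b5,b7} ∩ {b0,b2,b3,b5,b7,b8} = {b0,b2,b3,b5}; idom=b5

Frontier:
  b3←b2: walk · to b2
  b3←b4: walk b4→b3 to b2
  b6←b0: walk · to b0
  b6←b3: walk b3→b2 to b0
  b6←b5: walk b5→b3→b2 to b0
  b9←b5: walk · to b5
  b9←b7: walk b7 to b5
  b9←b8: walk b8→b7 to b5
  b0: DF=∅
  b1: DF=∅
  b2: DF={b6}
  b3: DF={b3,b6}
  b4: DF={b3}
  b5: DF={b6}
  b6: DF=∅
  b7: DF={b9}
  b8: DF={b9}
  b9: DF=∅

DF(b3) = ["b3", "b6"]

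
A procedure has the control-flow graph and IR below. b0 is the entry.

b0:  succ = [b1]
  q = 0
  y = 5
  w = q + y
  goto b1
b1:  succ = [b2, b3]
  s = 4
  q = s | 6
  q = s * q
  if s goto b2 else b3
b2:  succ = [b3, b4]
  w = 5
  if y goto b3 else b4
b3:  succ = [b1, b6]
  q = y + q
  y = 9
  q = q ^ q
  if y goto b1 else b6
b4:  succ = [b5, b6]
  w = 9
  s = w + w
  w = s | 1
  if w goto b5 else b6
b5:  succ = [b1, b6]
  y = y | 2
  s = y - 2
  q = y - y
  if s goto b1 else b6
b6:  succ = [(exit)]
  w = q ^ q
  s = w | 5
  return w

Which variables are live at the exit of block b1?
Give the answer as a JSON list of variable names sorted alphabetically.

Answer: ["q", "y"]

Working:
Block summaries:
  b0: {q,w,y} / ∅
  b1: {q,s} / ∅
  b2: {w} / {y}
  b3: {q,y} / {q,y}
  b4: {s,w} / ∅
  b5: {q,s,y} / {y}
  b6: {s,w} / {q}

Backward fixpoint:
  live b0: ∅→{y}
  live b1: {y}→{q,y}
  live b2: {q,y}→{q,y}
  live b3: {q,y}→{q,y}
  live b4: {q,y}→{q,y}
  live b5: {y}→{q,y}
  live b6: {q}→∅

live-out(b1) = ["q", "y"]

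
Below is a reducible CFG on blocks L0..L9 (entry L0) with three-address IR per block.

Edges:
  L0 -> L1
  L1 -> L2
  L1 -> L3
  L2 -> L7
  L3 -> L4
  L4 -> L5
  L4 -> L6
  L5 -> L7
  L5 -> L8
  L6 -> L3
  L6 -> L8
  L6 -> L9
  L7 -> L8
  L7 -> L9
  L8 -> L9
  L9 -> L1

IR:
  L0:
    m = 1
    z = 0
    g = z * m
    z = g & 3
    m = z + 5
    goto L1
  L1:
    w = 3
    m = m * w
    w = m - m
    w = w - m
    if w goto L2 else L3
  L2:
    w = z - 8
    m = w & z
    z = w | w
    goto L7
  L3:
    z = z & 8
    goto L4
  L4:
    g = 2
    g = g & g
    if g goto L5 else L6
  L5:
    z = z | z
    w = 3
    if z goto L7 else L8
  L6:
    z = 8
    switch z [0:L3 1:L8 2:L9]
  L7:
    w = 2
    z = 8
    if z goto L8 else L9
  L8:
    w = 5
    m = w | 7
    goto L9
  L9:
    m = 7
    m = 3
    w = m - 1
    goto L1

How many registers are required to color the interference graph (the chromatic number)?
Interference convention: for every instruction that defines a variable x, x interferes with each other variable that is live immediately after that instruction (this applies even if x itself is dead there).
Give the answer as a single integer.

Answer: 3

Analysis:
Block summaries:
  L0: def={g,m,z} ue=∅
  L1: def={m,w} ue={m}
  L2: def={m,w,z} ue={z}
  L3: def={z} ue={z}
  L4: def={g} ue=∅
  L5: def={w,z} ue={z}
  L6: def={z} ue=∅
  L7: def={w,z} ue=∅
  L8: def={m,w} ue=∅
  L9: def={m,w} ue=∅

Liveness:
  L0: in=∅ out={m,z}
  L1: in={m,z} out={z}
  L2: in={z} out=∅
  L3: in={z} out={z}
  L4: in={z} out={z}
  L5: in={z} out={z}
  L6: in=∅ out={z}
  L7: in=∅ out={z}
  L8: in={z} out={z}
  L9: in={z} out={m,z}

Interfere edges:
  g↔{z}
  m↔{w,z}
  w↔{m,z}
  z↔{g,m,w}

Colouring:
  {m,w,z} pairwise interfere (3-clique) ⇒ χ ≥ 3
  assign g→R1 m→R1 w→R2 z→R0 — no edge inside a register ⇒ χ ≤ 3
  χ = 3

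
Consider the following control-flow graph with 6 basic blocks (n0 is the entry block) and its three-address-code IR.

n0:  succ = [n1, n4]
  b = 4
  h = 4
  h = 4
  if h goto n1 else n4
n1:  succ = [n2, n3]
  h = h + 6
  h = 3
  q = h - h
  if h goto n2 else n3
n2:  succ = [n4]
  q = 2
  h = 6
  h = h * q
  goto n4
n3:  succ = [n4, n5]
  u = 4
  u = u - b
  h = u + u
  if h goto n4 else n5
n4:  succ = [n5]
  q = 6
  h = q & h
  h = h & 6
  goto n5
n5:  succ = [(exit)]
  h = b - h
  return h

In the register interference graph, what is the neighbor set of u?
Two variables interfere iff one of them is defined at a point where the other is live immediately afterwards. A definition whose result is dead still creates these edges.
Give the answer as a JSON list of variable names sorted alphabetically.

Answer: ["b"]

Derivation:
def/use:
  n0: def={b,h} ue=∅
  n1: def={h,q} ue={h}
  n2: def={h,q} ue=∅
  n3: def={h,u} ue={b}
  n4: def={h,q} ue={h}
  n5: def={h} ue={b,h}

Liveness:
  n0 li=∅ lo={b,h}
  n1 li={b,h} lo={b}
  n2 li={b} lo={b,h}
  n3 li={b} lo={b,h}
  n4 li={b,h} lo={b,h}
  n5 li={b,h} lo=∅

Interfere edges:
  b↔{h,q,u}
  h↔{b,q}
  q↔{b,h}
  u↔{b}

N(u) = ["b"]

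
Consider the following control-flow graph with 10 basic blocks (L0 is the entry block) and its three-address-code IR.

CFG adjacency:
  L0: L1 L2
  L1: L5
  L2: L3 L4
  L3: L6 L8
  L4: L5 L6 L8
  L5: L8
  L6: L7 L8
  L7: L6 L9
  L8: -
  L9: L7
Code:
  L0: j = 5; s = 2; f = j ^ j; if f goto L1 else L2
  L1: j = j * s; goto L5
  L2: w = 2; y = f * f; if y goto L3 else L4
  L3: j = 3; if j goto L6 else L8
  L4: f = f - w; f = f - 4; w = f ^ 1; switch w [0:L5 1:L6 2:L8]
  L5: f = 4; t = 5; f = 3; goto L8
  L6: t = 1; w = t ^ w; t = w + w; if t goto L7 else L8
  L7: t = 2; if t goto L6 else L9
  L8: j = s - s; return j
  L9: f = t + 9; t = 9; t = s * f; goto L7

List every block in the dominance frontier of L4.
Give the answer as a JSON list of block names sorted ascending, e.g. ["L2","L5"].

idom tree: L1←L0 L2←L0 L3←L2 L4←L2 L5←L0 L6←L2 L7←L6 L8←L0 L9←L7
Join-block Dom:
  L5: preds {L1,L4}: {L0,L1} ∩ {L0,L2,L4} = {L0}; idom=L0
  L6: preds {L3,L4,L7}: {L0,L2,L3} ∩ {L0,L2,L4} ∩ {L0,L2,L6,L7} = {L0,L2}; idom=L2
  L7: preds {L6,L9}: {L0,L2,L6} ∩ {L0,L2,L6,L7,L9} = {L0,L2,L6}; idom=L6
  L8: preds {L3,L4,L5,L6}: {L0,L2,L3} ∩ {L0,L2,L4} ∩ {L0,L5} ∩ {L0,L2,L6} = {L0}; idom=L0

Frontier:
  join L5 pred L1: L1 stop@L0
  join L5 pred L4: L4→L2 stop@L0
  join L6 pred L3: L3 stop@L2
  join L6 pred L4: L4 stop@L2
  join L6 pred L7: L7→L6 stop@L2
  join L7 pred L6: · stop@L6
  join L7 pred L9: L9→L7 stop@L6
  join L8 pred L3: L3→L2 stop@L0
  join L8 pred L4: L4→L2 stop@L0
  join L8 pred L5: L5 stop@L0
  join L8 pred L6: L6→L2 stop@L0
  DF(L0)=∅
  DF(L1)={L5}
  DF(L2)={L5,L8}
  DF(L3)={L6,L8}
  DF(L4)={L5,L6,L8}
  DF(L5)={L8}
  DF(L6)={L6,L8}
  DF(L7)={L6,L7}
  DF(L8)=∅
  DF(L9)={L7}

DF(L4) = ["L5", "L6", "L8"]

Answer: ["L5", "L6", "L8"]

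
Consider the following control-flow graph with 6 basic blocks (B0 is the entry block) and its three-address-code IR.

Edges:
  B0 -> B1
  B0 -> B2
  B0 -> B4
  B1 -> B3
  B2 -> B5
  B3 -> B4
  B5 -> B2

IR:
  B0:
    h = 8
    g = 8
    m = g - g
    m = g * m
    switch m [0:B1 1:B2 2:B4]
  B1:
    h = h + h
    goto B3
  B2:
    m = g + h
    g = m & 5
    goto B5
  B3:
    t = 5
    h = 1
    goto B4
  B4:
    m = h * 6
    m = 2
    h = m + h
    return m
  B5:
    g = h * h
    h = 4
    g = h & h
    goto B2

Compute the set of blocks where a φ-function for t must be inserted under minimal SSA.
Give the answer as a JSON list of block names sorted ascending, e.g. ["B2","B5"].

idom tree: B1←B0 B2←B0 B3←B1 B4←B0 B5←B2
Dom∩ at merges:
  B2: preds {B0,B5}: {B0} ∩ {B0,B2,B5} = {B0}; idom=B0
  B4: preds {B0,B3}: {B0} ∩ {B0,B1,B3} = {B0}; idom=B0

DF derivation:
  join B2 pred B0: · stop@B0
  join B2 pred B5: B5→B2 stop@B0
  join B4 pred B0: · stop@B0
  join B4 pred B3: B3→B1 stop@B0
  B0: DF=∅
  B1: DF={B4}
  B2: DF={B2}
  B3: DF={B4}
  B4: DF=∅
  B5: DF={B2}

φ for t: defs {B3}
  DF⁺ = {B4}

Answer: ["B4"]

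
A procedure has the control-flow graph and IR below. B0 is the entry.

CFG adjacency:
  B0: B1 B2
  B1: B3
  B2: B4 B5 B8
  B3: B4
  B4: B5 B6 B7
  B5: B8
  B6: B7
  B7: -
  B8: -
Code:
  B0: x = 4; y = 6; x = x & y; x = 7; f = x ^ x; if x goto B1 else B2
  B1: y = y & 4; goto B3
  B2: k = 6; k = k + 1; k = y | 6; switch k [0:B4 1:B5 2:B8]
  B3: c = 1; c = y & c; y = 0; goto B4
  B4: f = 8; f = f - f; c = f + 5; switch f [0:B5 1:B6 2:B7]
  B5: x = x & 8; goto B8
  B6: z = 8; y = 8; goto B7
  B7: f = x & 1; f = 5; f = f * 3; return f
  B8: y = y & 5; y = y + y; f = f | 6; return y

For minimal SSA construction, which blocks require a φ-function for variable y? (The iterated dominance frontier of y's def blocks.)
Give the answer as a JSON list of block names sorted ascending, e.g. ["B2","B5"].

idom tree: B1←B0 B2←B0 B3←B1 B4←B0 B5←B0 B6←B4 B7←B4 B8←B0
Dom∩ at merges:
  B4: preds {B2,B3}: {B0,B2} ∩ {B0,B1,B3} = {B0}; idom=B0
  B5: preds {B2,B4}: {B0,B2} ∩ {B0,B4} = {B0}; idom=B0
  B7: preds {B4,B6}: {B0,B4} ∩ {B0,B4,B6} = {B0,B4}; idom=B4
  B8: preds {B2,B5}: {B0,B2} ∩ {B0,B5} = {B0}; idom=B0

DF derivation:
  B4←B2: walk B2 to B0
  B4←B3: walk B3→B1 to B0
  B5←B2: walk B2 to B0
  B5←B4: walk B4 to B0
  B7←B4: walk · to B4
  B7←B6: walk B6 to B4
  B8←B2: walk B2 to B0
  B8←B5: walk B5 to B0
  DF(B0)=∅
  DF(B1)={B4}
  DF(B2)={B4,B5,B8}
  DF(B3)={B4}
  DF(B4)={B5}
  DF(B5)={B8}
  DF(B6)={B7}
  DF(B7)=∅
  DF(B8)=∅

φ for y: defs {B0,B1,B3,B6,B8}
  DF⁺ = {B4,B5,B7,B8}

Answer: ["B4", "B5", "B7", "B8"]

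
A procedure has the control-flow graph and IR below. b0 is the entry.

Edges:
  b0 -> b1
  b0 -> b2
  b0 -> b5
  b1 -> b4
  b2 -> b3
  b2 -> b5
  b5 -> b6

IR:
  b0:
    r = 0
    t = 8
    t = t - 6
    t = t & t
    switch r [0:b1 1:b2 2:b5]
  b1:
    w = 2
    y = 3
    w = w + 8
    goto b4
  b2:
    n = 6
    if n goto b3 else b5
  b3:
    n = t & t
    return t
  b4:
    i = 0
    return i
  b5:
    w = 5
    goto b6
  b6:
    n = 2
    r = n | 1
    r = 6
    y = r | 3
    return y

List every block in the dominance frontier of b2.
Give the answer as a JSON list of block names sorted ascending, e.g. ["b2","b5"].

idom tree: b1←b0 b2←b0 b3←b2 b4←b1 b5←b0 b6←b5
Join-block Dom:
  b5: preds {b0,b2}: {b0} ∩ {b0,b2} = {b0}; idom=b0

Frontier:
  b5←b0: walk · to b0
  b5←b2: walk b2 to b0
  DF(b0)=∅
  DF(b1)=∅
  DF(b2)={b5}
  DF(b3)=∅
  DF(b4)=∅
  DF(b5)=∅
  DF(b6)=∅

DF(b2) = ["b5"]

Answer: ["b5"]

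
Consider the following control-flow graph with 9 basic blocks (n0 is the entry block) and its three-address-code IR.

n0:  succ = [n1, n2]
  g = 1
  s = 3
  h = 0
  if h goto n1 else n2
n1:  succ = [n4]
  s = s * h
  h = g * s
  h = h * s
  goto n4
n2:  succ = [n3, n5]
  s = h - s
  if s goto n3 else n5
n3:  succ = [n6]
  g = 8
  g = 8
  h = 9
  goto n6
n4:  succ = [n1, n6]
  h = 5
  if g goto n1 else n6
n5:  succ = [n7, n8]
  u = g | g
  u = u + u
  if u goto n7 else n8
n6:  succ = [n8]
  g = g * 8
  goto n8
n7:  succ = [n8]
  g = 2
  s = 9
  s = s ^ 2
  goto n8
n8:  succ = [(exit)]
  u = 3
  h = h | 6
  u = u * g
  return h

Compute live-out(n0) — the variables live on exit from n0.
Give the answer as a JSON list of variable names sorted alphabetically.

Answer: ["g", "h", "s"]

Derivation:
Block summaries:
  n0: def={g,h,s} ue=∅
  n1: def={h,s} ue={g,h,s}
  n2: def={s} ue={h,s}
  n3: def={g,h} ue=∅
  n4: def={h} ue={g}
  n5: def={u} ue={g}
  n6: def={g} ue={g}
  n7: def={g,s} ue=∅
  n8: def={h,u} ue={g,h}

Liveness:
  n0 li=∅ lo={g,h,s}
  n1 li={g,h,s} lo={g,s}
  n2 li={g,h,s} lo={g,h}
  n3 li=∅ lo={g,h}
  n4 li={g,s} lo={g,h,s}
  n5 li={g,h} lo={g,h}
  n6 li={g,h} lo={g,h}
  n7 li={h} lo={g,h}
  n8 li={g,h} lo=∅

live-out(n0) = ["g", "h", "s"]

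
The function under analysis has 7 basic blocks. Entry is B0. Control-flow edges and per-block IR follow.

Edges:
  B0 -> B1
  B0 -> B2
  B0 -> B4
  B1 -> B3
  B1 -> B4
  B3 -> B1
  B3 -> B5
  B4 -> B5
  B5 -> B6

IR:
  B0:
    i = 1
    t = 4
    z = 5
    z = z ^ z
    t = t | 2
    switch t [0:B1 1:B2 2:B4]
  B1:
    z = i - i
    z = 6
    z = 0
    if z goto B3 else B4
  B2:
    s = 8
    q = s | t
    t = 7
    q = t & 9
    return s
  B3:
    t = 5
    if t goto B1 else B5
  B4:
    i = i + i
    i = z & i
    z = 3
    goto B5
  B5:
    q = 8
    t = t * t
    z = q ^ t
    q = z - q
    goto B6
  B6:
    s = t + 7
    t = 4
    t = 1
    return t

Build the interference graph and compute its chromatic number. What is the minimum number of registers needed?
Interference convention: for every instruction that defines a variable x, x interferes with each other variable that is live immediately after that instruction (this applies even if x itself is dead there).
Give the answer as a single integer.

Answer: 3

Analysis:
Per-block:
  B0 def {i,t,z} use ∅
  B1 def {z} use {i}
  B2 def {q,s,t} use {t}
  B3 def {t} use ∅
  B4 def {i,z} use {i,z}
  B5 def {q,t,z} use {t}
  B6 def {s,t} use {t}

Backward fixpoint:
  live B0: ∅→{i,t,z}
  live B1: {i,t}→{i,t,z}
  live B2: {t}→∅
  live B3: {i}→{i,t}
  live B4: {i,t,z}→{t}
  live B5: {t}→{t}
  live B6: {t}→∅

Conflict graph:
  i: {t,z}
  q: {s,t,z}
  s: {q,t}
  t: {i,q,s,z}
  z: {i,q,t}

Colouring:
  lower bound: {i,t,z} mutually conflict ⇒ χ ≥ 3
  assign i→r1 q→r1 s→r2 t→r0 z→r2 — no edge inside a register ⇒ χ ≤ 3
  χ = 3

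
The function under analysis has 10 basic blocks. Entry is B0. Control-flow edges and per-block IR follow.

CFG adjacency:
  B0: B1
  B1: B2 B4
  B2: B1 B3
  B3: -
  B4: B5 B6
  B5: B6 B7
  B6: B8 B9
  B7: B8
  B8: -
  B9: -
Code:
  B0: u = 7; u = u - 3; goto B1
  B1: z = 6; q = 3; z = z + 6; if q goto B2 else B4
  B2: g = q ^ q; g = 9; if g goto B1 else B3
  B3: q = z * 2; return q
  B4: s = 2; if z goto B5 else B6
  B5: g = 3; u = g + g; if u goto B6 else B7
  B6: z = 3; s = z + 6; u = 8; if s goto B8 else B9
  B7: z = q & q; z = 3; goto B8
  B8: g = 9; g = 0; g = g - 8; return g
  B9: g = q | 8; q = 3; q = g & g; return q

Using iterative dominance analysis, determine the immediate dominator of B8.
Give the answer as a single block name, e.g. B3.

Answer: B4

Working:
idom tree: B1←B0 B2←B1 B3←B2 B4←B1 B5←B4 B6←B4 B7←B5 B8←B4 B9←B6
Dom∩ at merges:
  B1: preds {B0,B2}: {B0} ∩ {B0,B1,B2} = {B0}; idom=B0
  B6: preds {B4,B5}: {B0,B1,B4} ∩ {B0,B1,B4,B5} = {B0,B1,B4}; idom=B4
  B8: preds {B6,B7}: {B0,B1,B4,B6} ∩ {B0,B1,B4,B5,B7} = {B0,B1,B4}; idom=B4

idom(B8) = B4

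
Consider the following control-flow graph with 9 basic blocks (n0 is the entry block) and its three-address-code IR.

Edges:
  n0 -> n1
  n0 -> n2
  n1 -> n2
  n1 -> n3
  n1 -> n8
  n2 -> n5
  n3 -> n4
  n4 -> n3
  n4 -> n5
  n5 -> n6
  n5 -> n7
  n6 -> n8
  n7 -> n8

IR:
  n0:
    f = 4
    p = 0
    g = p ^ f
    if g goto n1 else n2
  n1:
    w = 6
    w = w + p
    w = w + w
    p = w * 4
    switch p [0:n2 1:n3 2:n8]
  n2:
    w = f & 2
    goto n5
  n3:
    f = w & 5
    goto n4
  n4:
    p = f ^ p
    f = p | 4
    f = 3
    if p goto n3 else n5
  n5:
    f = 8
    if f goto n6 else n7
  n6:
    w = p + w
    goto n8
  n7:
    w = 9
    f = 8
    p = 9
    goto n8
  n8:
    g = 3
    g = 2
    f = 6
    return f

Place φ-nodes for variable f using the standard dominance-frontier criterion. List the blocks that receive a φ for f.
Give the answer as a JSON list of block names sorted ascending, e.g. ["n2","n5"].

Answer: ["n3", "n5", "n8"]

Derivation:
idom tree: n1←n0 n2←n0 n3←n1 n4←n3 n5←n0 n6←n5 n7←n5 n8←n0
Dom∩ at merges:
  n2: preds {n0,n1}: {n0} ∩ {n0,n1} = {n0}; idom=n0
  n3: preds {n1,n4}: {n0,n1} ∩ {n0,n1,n3,n4} = {n0,n1}; idom=n1
  n5: preds {n2,n4}: {n0,n2} ∩ {n0,n1,n3,n4} = {n0}; idom=n0
  n8: preds {n1,n6,n7}: {n0,n1} ∩ {n0,n5,n6} ∩ {n0,n5,n7} = {n0}; idom=n0

DF derivation:
  join n2 pred n0: · stop@n0
  join n2 pred n1: n1 stop@n0
  join n3 pred n1: · stop@n1
  join n3 pred n4: n4→n3 stop@n1
  join n5 pred n2: n2 stop@n0
  join n5 pred n4: n4→n3→n1 stop@n0
  join n8 pred n1: n1 stop@n0
  join n8 pred n6: n6→n5 stop@n0
  join n8 pred n7: n7→n5 stop@n0
  n0: DF=∅
  n1: DF={n2,n5,n8}
  n2: DF={n5}
  n3: DF={n3,n5}
  n4: DF={n3,n5}
  n5: DF={n8}
  n6: DF={n8}
  n7: DF={n8}
  n8: DF=∅

φ for f: defs {n0,n3,n4,n5,n7,n8}
  DF⁺ = {n3,n5,n8}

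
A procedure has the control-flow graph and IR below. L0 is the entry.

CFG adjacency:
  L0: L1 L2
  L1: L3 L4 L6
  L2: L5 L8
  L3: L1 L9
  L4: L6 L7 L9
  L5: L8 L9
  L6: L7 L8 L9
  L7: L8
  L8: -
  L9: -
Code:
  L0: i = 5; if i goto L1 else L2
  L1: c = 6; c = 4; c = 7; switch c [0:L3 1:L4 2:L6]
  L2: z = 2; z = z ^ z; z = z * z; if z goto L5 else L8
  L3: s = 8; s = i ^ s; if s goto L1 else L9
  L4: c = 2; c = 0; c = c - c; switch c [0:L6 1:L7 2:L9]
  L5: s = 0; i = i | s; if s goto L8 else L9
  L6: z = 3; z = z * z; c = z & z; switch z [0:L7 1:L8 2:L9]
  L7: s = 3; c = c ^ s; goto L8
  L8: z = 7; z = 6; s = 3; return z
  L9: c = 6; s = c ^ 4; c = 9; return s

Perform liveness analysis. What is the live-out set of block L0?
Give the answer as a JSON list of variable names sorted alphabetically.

Block summaries:
  L0 def {i} use ∅
  L1 def {c} use ∅
  L2 def {z} use ∅
  L3 def {s} use {i}
  L4 def {c} use ∅
  L5 def {i,s} use {i}
  L6 def {c,z} use ∅
  L7 def {c,s} use {c}
  L8 def {s,z} use ∅
  L9 def {c,s} use ∅

Live sets:
  L0 li=∅ lo={i}
  L1 li={i} lo={i}
  L2 li={i} lo={i}
  L3 li={i} lo={i}
  L4 li=∅ lo={c}
  L5 li={i} lo=∅
  L6 li=∅ lo={c}
  L7 li={c} lo=∅
  L8 li=∅ lo=∅
  L9 li=∅ lo=∅

live-out(L0) = ["i"]

Answer: ["i"]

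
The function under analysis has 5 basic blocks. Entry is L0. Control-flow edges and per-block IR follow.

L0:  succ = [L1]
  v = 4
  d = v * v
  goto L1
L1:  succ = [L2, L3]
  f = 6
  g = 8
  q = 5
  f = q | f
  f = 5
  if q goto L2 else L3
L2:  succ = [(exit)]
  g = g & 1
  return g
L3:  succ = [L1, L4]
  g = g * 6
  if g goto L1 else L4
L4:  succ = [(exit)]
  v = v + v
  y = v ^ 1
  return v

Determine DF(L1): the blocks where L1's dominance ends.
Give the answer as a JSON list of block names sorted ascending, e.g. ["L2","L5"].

idom tree: L1←L0 L2←L1 L3←L1 L4←L3
Join-block Dom:
  L1: preds {L0,L3}: {L0} ∩ {L0,L1,L3} = {L0}; idom=L0

DF derivation:
  L1←L0: walk · to L0
  L1←L3: walk L3→L1 to L0
  L0: DF=∅
  L1: DF={L1}
  L2: DF=∅
  L3: DF={L1}
  L4: DF=∅

DF(L1) = ["L1"]

Answer: ["L1"]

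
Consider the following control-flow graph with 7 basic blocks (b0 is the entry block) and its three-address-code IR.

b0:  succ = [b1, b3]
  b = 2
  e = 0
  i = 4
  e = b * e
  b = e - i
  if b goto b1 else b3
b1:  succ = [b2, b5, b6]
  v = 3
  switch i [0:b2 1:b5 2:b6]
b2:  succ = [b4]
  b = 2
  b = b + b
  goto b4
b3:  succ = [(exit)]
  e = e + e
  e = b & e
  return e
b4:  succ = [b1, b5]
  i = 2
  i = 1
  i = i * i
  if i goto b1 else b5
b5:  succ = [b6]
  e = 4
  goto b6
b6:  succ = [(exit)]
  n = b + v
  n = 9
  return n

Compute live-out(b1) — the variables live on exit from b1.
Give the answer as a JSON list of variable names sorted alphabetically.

Block summaries:
  b0 def {b,e,i} use ∅
  b1 def {v} use {i}
  b2 def {b} use ∅
  b3 def {e} use {b,e}
  b4 def {i} use ∅
  b5 def {e} use ∅
  b6 def {n} use {b,v}

Liveness:
  b0: in=∅ out={b,e,i}
  b1: in={b,i} out={b,v}
  b2: in={v} out={b,v}
  b3: in={b,e} out=∅
  b4: in={b,v} out={b,i,v}
  b5: in={b,v} out={b,v}
  b6: in={b,v} out=∅

live-out(b1) = ["b", "v"]

Answer: ["b", "v"]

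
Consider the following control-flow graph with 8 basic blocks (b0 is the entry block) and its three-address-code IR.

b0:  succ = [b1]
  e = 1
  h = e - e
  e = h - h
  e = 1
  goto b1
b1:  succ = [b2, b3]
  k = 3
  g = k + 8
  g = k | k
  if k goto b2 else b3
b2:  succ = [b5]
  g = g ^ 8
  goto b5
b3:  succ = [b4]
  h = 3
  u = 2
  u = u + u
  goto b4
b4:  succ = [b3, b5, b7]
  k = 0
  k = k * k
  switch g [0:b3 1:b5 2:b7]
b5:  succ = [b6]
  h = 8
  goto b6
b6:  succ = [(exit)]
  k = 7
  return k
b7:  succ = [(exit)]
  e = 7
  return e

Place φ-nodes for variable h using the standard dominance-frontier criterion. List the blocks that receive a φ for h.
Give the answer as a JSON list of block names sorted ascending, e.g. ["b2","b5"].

idom tree: b1←b0 b2←b1 b3←b1 b4←b3 b5←b1 b6←b5 b7←b4
Dom∩ at merges:
  b3: preds {b1,b4}: {b0,b1} ∩ {b0,b1,b3,b4} = {b0,b1}; idom=b1
  b5: preds {b2,b4}: {b0,b1,b2} ∩ {b0,b1,b3,b4} = {b0,b1}; idom=b1

Frontier:
  join b3 pred b1: · stop@b1
  join b3 pred b4: b4→b3 stop@b1
  join b5 pred b2: b2 stop@b1
  join b5 pred b4: b4→b3 stop@b1
  b0: DF=∅
  b1: DF=∅
  b2: DF={b5}
  b3: DF={b3,b5}
  b4: DF={b3,b5}
  b5: DF=∅
  b6: DF=∅
  b7: DF=∅

φ for h: defs {b0,b3,b5}
  DF⁺ = {b3,b5}

Answer: ["b3", "b5"]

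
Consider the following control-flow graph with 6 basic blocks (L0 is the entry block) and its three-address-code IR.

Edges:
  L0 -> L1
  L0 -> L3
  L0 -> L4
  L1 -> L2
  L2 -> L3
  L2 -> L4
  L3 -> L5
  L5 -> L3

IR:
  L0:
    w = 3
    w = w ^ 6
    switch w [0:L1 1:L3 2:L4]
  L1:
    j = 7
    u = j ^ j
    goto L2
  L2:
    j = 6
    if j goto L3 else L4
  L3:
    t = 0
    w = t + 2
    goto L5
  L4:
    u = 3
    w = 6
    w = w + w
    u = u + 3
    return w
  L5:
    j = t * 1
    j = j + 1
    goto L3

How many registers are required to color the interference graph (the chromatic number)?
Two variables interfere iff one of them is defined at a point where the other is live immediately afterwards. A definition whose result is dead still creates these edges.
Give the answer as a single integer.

Answer: 2

Analysis:
Block summaries:
  L0: {w} / ∅
  L1: {j,u} / ∅
  L2: {j} / ∅
  L3: {t,w} / ∅
  L4: {u,w} / ∅
  L5: {j} / {t}

Liveness:
  L0: in=∅ out=∅
  L1: in=∅ out=∅
  L2: in=∅ out=∅
  L3: in=∅ out={t}
  L4: in=∅ out=∅
  L5: in={t} out=∅

Conflict graph:
  j: ∅
  t: {w}
  u: {w}
  w: {t,u}

Colouring:
  lower bound: {t,w} mutually conflict ⇒ χ ≥ 2
  2-colouring: r0={j,w}  r1={t,u}
  χ = 2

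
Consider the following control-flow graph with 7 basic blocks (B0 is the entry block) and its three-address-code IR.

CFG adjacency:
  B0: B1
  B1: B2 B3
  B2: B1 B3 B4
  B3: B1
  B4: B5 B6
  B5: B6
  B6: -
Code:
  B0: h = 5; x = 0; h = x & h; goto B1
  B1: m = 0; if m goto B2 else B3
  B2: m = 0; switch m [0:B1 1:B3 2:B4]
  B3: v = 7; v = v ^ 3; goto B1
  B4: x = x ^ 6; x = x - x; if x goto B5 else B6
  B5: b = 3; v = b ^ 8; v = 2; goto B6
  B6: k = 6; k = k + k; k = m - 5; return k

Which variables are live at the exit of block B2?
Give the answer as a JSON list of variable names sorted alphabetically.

Answer: ["m", "x"]

Working:
Block summaries:
  B0: def={h,x} ue=∅
  B1: def={m} ue=∅
  B2: def={m} ue=∅
  B3: def={v} ue=∅
  B4: def={x} ue={x}
  B5: def={b,v} ue=∅
  B6: def={k} ue={m}

Live sets:
  B0 li=∅ lo={x}
  B1 li={x} lo={x}
  B2 li={x} lo={m,x}
  B3 li={x} lo={x}
  B4 li={m,x} lo={m}
  B5 li={m} lo={m}
  B6 li={m} lo=∅

live-out(B2) = ["m", "x"]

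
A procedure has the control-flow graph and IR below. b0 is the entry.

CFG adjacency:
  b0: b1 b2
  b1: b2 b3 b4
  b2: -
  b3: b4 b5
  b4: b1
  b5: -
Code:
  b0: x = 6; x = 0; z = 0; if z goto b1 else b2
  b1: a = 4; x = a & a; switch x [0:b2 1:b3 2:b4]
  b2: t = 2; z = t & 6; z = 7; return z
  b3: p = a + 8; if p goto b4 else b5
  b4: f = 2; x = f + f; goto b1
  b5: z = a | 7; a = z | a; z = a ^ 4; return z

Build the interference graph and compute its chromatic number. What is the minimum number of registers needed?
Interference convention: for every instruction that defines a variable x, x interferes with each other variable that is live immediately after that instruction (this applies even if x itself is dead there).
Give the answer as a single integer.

def/use:
  b0: {x,z} / ∅
  b1: {a,x} / ∅
  b2: {t,z} / ∅
  b3: {p} / {a}
  b4: {f,x} / ∅
  b5: {a,z} / {a}

Backward fixpoint:
  live b0: ∅→∅
  live b1: ∅→{a}
  live b2: ∅→∅
  live b3: {a}→{a}
  live b4: ∅→∅
  live b5: {a}→∅

Interference:
  a: {p,x,z}
  f: ∅
  p: {a}
  t: ∅
  x: {a}
  z: {a}

Registers:
  clique {a,p} ⇒ need ≥ 2
  2-colouring: c0={a,f,t}  c1={p,x,z}
  χ = 2

Answer: 2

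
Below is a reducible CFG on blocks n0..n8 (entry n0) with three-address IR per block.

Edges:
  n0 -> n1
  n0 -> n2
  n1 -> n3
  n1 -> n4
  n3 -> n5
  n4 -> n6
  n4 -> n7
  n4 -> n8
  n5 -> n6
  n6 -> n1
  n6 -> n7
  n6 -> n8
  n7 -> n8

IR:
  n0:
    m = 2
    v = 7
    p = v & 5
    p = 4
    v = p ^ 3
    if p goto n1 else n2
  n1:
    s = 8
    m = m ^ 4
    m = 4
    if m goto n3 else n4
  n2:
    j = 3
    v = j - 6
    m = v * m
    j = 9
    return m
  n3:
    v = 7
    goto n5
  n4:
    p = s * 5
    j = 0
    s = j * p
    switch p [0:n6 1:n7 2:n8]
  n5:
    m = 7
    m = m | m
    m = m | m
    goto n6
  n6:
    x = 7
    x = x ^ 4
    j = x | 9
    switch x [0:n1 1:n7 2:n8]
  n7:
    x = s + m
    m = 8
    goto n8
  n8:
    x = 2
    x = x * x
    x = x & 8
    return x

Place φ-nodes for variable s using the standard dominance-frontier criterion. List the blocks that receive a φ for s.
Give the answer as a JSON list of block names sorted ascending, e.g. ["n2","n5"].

Answer: ["n1", "n6", "n7", "n8"]

Derivation:
idom tree: n1←n0 n2←n0 n3←n1 n4←n1 n5←n3 n6←n1 n7←n1 n8←n1
Join-block Dom:
  n1: preds {n0,n6}: {n0} ∩ {n0,n1,n6} = {n0}; idom=n0
  n6: preds {n4,n5}: {n0,n1,n4} ∩ {n0,n1,n3,n5} = {n0,n1}; idom=n1
  n7: preds {n4,n6}: {n0,n1,n4} ∩ {n0,n1,n6} = {n0,n1}; idom=n1
  n8: preds {n4,n6,n7}: {n0,n1,n4} ∩ {n0,n1,n6} ∩ {n0,n1,n7} = {n0,n1}; idom=n1

DF derivation:
  n1←n0: walk · to n0
  n1←n6: walk n6→n1 to n0
  n6←n4: walk n4 to n1
  n6←n5: walk n5→n3 to n1
  n7←n4: walk n4 to n1
  n7←n6: walk n6 to n1
  n8←n4: walk n4 to n1
  n8←n6: walk n6 to n1
  n8←n7: walk n7 to n1
  n0 → ∅
  n1 → {n1}
  n2 → ∅
  n3 → {n6}
  n4 → {n6,n7,n8}
  n5 → {n6}
  n6 → {n1,n7,n8}
  n7 → {n8}
  n8 → ∅

φ for s: defs {n1,n4}
  DF⁺ = {n1,n6,n7,n8}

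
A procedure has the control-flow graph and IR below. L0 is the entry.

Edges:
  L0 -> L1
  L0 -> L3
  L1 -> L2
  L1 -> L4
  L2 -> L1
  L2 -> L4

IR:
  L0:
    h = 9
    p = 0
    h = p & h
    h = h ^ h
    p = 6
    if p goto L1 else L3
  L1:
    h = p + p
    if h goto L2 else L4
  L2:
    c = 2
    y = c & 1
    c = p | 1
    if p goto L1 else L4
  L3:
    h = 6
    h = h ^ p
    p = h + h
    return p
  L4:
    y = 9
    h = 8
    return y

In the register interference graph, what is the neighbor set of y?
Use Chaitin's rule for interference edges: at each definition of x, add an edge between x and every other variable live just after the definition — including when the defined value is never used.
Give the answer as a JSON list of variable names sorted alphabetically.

Block summaries:
  L0: def={h,p} ue=∅
  L1: def={h} ue={p}
  L2: def={c,y} ue={p}
  L3: def={h,p} ue={p}
  L4: def={h,y} ue=∅

Backward fixpoint:
  L0 li=∅ lo={p}
  L1 li={p} lo={p}
  L2 li={p} lo={p}
  L3 li={p} lo=∅
  L4 li=∅ lo=∅

Conflict graph:
  c: {p}
  h: {p,y}
  p: {c,h,y}
  y: {h,p}

N(y) = ["h", "p"]

Answer: ["h", "p"]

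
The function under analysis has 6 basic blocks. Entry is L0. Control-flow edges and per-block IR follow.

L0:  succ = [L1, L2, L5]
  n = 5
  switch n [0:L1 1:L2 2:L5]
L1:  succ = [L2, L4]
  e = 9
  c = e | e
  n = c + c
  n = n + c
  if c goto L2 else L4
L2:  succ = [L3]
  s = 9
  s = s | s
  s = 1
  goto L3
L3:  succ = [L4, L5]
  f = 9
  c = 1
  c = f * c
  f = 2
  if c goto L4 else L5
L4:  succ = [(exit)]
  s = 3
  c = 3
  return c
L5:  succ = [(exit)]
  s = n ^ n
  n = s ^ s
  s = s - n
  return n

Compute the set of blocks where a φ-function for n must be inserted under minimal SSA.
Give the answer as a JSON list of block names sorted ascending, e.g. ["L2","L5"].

idom tree: L1←L0 L2←L0 L3←L2 L4←L0 L5←L0
Join-block Dom:
  L2: preds {L0,L1}: {L0} ∩ {L0,L1} = {L0}; idom=L0
  L4: preds {L1,L3}: {L0,L1} ∩ {L0,L2,L3} = {L0}; idom=L0
  L5: preds {L0,L3}: {L0} ∩ {L0,L2,L3} = {L0}; idom=L0

DF walk-up:
  L2←L0: walk · to L0
  L2←L1: walk L1 to L0
  L4←L1: walk L1 to L0
  L4←L3: walk L3→L2 to L0
  L5←L0: walk · to L0
  L5←L3: walk L3→L2 to L0
  L0: DF=∅
  L1: DF={L2,L4}
  L2: DF={L4,L5}
  L3: DF={L4,L5}
  L4: DF=∅
  L5: DF=∅

φ for n: defs {L0,L1,L5}
  DF⁺ = {L2,L4,L5}

Answer: ["L2", "L4", "L5"]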